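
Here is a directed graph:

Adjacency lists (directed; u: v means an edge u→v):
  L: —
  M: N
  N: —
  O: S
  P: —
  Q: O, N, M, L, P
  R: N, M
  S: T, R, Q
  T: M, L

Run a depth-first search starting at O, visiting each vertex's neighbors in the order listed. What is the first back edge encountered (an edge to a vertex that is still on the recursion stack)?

DFS from O (visiting each vertex's neighbors in the order listed); mark gray on enter, black on exit:
O gray
  S gray
    T gray
      M gray
        N gray
        N black
      M black
      L gray
      L black
    T black
    R gray
      R→N: N black — skip
      R→M: M black — skip
    R black
    Q gray
      Q→O: O is gray → back edge
First back edge: Q → O.

Q→O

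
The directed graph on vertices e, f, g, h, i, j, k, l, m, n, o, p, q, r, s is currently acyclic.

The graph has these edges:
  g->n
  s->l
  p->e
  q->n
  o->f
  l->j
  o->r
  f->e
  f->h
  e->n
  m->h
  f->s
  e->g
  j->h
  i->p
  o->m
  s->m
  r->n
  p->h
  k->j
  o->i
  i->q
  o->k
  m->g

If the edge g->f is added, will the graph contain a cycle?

Yes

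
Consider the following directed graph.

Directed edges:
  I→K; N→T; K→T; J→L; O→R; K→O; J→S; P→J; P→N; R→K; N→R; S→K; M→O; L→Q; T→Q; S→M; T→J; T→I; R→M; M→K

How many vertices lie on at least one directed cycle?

A vertex is on a directed cycle iff it belongs to a strongly connected component of size ≥ 2 (or has a self-loop).
The vertices on cycles are {I, J, K, M, O, R, S, T} — 8 in total.

8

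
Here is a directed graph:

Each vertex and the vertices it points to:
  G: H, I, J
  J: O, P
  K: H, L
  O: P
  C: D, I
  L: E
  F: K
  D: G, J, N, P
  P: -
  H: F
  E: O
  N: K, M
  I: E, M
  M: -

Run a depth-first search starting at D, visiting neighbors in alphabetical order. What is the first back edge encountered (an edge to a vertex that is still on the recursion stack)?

DFS from D (visiting neighbors in alphabetical order); mark gray on enter, black on exit:
D gray
  G gray
    H gray
      F gray
        K gray
          K→H: H is gray → back edge
First back edge: K → H.

K->H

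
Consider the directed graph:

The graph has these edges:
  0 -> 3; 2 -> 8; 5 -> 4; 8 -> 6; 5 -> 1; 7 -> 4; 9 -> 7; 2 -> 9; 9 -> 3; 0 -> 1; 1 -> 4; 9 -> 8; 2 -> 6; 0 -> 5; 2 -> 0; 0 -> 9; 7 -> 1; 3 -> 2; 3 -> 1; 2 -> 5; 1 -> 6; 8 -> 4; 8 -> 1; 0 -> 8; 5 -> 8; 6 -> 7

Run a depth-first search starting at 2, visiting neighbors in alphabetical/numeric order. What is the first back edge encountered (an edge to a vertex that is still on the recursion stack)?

7->1

DFS from 2 (visiting neighbors in alphabetical/numeric order); mark gray on enter, black on exit:
2 gray
  0 gray
    1 gray
      4 gray
      4 black
      6 gray
        7 gray
          7→1: 1 is gray → back edge
First back edge: 7 → 1.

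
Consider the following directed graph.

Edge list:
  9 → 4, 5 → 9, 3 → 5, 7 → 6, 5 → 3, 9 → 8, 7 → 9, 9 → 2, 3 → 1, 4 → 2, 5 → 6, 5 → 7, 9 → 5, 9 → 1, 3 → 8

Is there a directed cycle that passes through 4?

4 lies on a cycle iff there is a path from 4 back to itself.
Exploring from 4, it never reaches itself; equivalently, its strongly connected component is a singleton.

No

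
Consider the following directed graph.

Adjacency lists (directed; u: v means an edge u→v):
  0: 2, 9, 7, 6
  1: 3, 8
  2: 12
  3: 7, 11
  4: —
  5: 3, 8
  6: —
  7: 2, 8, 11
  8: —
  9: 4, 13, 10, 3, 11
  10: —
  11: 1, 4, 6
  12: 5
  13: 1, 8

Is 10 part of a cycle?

10 lies on a cycle iff there is a path from 10 back to itself.
Exploring from 10, it never reaches itself; equivalently, its strongly connected component is a singleton.

No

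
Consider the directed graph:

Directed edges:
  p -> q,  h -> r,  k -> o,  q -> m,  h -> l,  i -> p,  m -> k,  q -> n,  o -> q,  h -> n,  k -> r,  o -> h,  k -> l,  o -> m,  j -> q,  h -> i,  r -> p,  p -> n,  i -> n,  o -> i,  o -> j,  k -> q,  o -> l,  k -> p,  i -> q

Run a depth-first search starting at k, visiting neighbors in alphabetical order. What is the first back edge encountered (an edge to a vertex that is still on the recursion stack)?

m->k

DFS from k (visiting neighbors in alphabetical order); mark gray on enter, black on exit:
k gray
  l gray
  l black
  o gray
    h gray
      i gray
        n gray
        n black
        p gray
          p→n: n black — skip
          q gray
            m gray
              m→k: k is gray → back edge
First back edge: m → k.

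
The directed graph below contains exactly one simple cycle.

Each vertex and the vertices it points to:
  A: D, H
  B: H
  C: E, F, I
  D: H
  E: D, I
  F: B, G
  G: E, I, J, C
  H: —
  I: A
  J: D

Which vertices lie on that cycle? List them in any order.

C, F, G

DFS with gray/black marking from F:
F gray
  B gray
    H gray
    H black
  B black
  G gray
    E gray
      D gray
        D→H: H black — skip
      D black
      I gray
        A gray
          A→D: D black — skip
          A→H: H black — skip
        A black
      I black
    E black
    G→I: I black — skip
    J gray
      J→D: D black — skip
    J black
    C gray
      C→E: E black — skip
      C→F: F is gray → back edge
Back edge closes the cycle F → G → C → F; its vertices are {C, F, G}.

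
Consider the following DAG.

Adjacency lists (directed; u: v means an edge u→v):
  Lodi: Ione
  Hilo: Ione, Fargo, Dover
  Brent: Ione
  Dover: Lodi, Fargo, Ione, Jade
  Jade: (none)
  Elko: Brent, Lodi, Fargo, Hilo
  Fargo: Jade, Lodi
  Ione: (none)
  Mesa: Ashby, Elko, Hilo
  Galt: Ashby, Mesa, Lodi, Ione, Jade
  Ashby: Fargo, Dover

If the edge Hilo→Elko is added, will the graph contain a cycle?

Yes

Adding Hilo→Elko creates a cycle iff Elko can already reach Hilo.
Path from Elko: Elko → Hilo.
So Elko → … → Hilo → Elko is a cycle.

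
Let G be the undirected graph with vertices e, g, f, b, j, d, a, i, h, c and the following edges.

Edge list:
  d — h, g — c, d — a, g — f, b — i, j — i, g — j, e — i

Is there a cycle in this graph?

No

DFS, tracking each vertex's parent; an edge to a visited non-parent vertex closes a cycle.
Start from j:
visit j (parent –)
  visit g (parent j)
    visit c (parent g)
      c–g: parent, skip
    visit f (parent g)
      f–g: parent, skip
    g–j: parent, skip
  visit i (parent j)
    i–j: parent, skip
    visit b (parent i)
      b–i: parent, skip
    visit e (parent i)
      e–i: parent, skip
visit d (parent –)
  visit h (parent d)
    h–d: parent, skip
  visit a (parent d)
    a–d: parent, skip
No non-parent visited neighbor found — the graph is a forest.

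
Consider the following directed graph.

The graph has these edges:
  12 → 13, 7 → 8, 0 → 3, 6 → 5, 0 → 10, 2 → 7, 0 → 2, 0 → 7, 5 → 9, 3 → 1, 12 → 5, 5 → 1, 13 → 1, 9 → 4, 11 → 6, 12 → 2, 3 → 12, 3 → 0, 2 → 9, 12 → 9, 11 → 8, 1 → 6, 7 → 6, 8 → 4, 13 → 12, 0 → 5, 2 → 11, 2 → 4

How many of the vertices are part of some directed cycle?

7

A vertex is on a directed cycle iff it belongs to a strongly connected component of size ≥ 2 (or has a self-loop).
The vertices on cycles are {0, 1, 3, 5, 6, 12, 13} — 7 in total.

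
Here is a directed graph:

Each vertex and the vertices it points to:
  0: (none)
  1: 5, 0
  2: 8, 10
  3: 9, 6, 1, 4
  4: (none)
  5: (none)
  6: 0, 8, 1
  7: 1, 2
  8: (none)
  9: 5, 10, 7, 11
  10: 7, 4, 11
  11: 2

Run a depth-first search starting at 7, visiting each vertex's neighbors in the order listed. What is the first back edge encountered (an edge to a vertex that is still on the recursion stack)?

10→7

DFS from 7 (visiting each vertex's neighbors in the order listed); mark gray on enter, black on exit:
7 gray
  1 gray
    5 gray
    5 black
    0 gray
    0 black
  1 black
  2 gray
    8 gray
    8 black
    10 gray
      10→7: 7 is gray → back edge
First back edge: 10 → 7.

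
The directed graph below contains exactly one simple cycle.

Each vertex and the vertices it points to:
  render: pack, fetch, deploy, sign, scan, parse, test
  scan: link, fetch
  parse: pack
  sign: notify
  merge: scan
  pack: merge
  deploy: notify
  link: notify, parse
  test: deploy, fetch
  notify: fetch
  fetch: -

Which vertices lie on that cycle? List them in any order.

DFS with gray/black marking from parse:
parse gray
  pack gray
    merge gray
      scan gray
        link gray
          notify gray
            fetch gray
            fetch black
          notify black
          link→parse: parse is gray → back edge
Back edge closes the cycle parse → pack → merge → scan → link → parse; its vertices are {link, pack, scan, merge, parse}.

link, pack, scan, merge, parse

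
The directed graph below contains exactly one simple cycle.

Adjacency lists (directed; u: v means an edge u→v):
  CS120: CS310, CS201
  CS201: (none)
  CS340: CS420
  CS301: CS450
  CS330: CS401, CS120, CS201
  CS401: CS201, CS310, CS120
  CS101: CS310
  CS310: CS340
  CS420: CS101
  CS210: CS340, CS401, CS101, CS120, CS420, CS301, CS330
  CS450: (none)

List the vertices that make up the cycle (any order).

CS101, CS310, CS340, CS420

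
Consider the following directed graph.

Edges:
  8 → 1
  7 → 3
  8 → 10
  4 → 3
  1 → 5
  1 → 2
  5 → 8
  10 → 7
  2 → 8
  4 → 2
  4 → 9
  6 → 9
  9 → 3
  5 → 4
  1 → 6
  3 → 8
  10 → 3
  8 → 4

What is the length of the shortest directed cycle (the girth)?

3

For each vertex v, BFS finds the shortest path from v back to v.
The shortest such closed walk is 1 → 2 → 8 → 1, length 3.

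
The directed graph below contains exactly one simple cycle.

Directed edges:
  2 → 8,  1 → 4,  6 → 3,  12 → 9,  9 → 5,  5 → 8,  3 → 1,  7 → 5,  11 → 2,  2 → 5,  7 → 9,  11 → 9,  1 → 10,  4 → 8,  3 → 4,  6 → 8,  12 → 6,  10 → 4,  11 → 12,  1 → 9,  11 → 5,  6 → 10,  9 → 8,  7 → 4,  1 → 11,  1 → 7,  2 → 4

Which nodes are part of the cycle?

1, 3, 6, 11, 12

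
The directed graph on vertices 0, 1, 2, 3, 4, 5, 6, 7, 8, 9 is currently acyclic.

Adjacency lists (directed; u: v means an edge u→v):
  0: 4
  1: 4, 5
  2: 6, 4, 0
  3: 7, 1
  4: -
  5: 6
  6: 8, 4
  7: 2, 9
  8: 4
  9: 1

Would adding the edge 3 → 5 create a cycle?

Adding 3→5 creates a cycle iff 5 can already reach 3.
Explore from 5: no path reaches 3. The graph stays acyclic.

No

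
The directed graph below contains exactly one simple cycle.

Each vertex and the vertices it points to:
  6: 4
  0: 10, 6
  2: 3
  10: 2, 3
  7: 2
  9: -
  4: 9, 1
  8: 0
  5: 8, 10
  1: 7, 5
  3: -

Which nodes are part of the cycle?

DFS with gray/black marking from 4:
4 gray
  9 gray
  9 black
  1 gray
    7 gray
      2 gray
        3 gray
        3 black
      2 black
    7 black
    5 gray
      8 gray
        0 gray
          10 gray
            10→2: 2 black — skip
            10→3: 3 black — skip
          10 black
          6 gray
            6→4: 4 is gray → back edge
Back edge closes the cycle 4 → 1 → 5 → 8 → 0 → 6 → 4; its vertices are {0, 1, 4, 5, 6, 8}.

0, 1, 4, 5, 6, 8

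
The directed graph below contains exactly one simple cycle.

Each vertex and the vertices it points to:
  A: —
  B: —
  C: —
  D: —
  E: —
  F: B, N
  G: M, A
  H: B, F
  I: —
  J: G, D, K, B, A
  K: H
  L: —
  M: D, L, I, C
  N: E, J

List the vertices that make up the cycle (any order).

F, H, J, K, N

DFS with gray/black marking from J:
J gray
  G gray
    M gray
      D gray
      D black
      L gray
      L black
      I gray
      I black
      C gray
      C black
    M black
    A gray
    A black
  G black
  J→D: D black — skip
  K gray
    H gray
      B gray
      B black
      F gray
        F→B: B black — skip
        N gray
          E gray
          E black
          N→J: J is gray → back edge
Back edge closes the cycle J → K → H → F → N → J; its vertices are {F, H, J, K, N}.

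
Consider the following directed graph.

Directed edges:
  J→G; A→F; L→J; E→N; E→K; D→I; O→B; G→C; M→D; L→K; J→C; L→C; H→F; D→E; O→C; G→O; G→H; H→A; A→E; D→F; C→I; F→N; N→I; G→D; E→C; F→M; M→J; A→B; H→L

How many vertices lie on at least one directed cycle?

A vertex is on a directed cycle iff it belongs to a strongly connected component of size ≥ 2 (or has a self-loop).
The vertices on cycles are {A, D, F, G, H, J, L, M} — 8 in total.

8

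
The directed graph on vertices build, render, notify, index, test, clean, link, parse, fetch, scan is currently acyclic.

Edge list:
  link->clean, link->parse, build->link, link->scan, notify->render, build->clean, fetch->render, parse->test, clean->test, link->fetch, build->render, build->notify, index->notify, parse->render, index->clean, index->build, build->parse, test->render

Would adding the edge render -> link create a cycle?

Yes

Adding render→link creates a cycle iff link can already reach render.
Path from link: link → fetch → render.
So link → … → render → link is a cycle.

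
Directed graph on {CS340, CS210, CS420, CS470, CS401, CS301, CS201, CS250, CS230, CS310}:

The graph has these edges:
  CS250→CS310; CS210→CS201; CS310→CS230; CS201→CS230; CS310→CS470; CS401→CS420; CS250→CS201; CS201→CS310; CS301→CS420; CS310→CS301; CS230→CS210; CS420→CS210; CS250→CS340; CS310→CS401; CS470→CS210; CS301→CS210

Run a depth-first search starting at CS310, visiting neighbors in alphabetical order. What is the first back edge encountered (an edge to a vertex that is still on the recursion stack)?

CS201→CS230

DFS from CS310 (visiting neighbors in alphabetical order); mark gray on enter, black on exit:
CS310 gray
  CS230 gray
    CS210 gray
      CS201 gray
        CS201→CS230: CS230 is gray → back edge
First back edge: CS201 → CS230.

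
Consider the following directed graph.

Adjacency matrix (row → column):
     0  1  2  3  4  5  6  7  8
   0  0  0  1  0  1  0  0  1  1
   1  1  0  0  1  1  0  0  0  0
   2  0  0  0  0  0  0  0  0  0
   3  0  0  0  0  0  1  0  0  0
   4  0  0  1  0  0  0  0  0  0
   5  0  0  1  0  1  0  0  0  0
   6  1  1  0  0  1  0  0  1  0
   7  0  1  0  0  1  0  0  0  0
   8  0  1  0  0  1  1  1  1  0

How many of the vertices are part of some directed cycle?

A vertex is on a directed cycle iff it belongs to a strongly connected component of size ≥ 2 (or has a self-loop).
The vertices on cycles are {0, 1, 6, 7, 8} — 5 in total.

5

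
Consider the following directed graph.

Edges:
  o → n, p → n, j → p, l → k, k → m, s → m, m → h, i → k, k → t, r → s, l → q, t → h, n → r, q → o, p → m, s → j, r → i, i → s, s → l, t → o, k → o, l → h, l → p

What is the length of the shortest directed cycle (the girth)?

5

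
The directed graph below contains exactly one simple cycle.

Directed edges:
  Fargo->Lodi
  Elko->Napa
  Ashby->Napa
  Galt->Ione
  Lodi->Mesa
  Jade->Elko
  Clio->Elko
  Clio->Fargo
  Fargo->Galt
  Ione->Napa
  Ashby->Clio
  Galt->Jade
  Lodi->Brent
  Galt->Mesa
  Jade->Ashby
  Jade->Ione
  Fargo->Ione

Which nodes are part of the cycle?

DFS with gray/black marking from Clio:
Clio gray
  Elko gray
    Napa gray
    Napa black
  Elko black
  Fargo gray
    Ione gray
      Ione→Napa: Napa black — skip
    Ione black
    Lodi gray
      Brent gray
      Brent black
      Mesa gray
      Mesa black
    Lodi black
    Galt gray
      Galt→Ione: Ione black — skip
      Galt→Mesa: Mesa black — skip
      Jade gray
        Jade→Ione: Ione black — skip
        Jade→Elko: Elko black — skip
        Ashby gray
          Ashby→Clio: Clio is gray → back edge
Back edge closes the cycle Clio → Fargo → Galt → Jade → Ashby → Clio; its vertices are {Clio, Galt, Jade, Ashby, Fargo}.

Clio, Galt, Jade, Ashby, Fargo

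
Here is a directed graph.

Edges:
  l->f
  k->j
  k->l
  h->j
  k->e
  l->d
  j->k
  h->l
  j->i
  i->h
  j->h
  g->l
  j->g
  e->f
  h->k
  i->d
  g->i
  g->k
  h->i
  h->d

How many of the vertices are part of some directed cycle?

5

A vertex is on a directed cycle iff it belongs to a strongly connected component of size ≥ 2 (or has a self-loop).
The vertices on cycles are {g, h, i, j, k} — 5 in total.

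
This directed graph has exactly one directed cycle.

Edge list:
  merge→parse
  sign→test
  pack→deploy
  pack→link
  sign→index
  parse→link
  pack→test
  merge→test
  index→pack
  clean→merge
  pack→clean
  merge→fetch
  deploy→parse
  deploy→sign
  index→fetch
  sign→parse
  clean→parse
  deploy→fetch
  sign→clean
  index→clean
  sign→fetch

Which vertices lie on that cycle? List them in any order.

DFS with gray/black marking from sign:
sign gray
  parse gray
    link gray
    link black
  parse black
  fetch gray
  fetch black
  index gray
    pack gray
      test gray
      test black
      deploy gray
        deploy→fetch: fetch black — skip
        deploy→parse: parse black — skip
        deploy→sign: sign is gray → back edge
Back edge closes the cycle sign → index → pack → deploy → sign; its vertices are {pack, sign, index, deploy}.

pack, sign, index, deploy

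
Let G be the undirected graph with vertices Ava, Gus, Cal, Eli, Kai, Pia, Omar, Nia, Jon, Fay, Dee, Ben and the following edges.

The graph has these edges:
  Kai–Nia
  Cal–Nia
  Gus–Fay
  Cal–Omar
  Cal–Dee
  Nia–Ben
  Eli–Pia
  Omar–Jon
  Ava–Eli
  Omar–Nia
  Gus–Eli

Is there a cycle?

Yes

DFS, tracking each vertex's parent; an edge to a visited non-parent vertex closes a cycle.
Start from Gus:
visit Gus (parent –)
  visit Eli (parent Gus)
    Eli–Gus: parent, skip
    visit Pia (parent Eli)
      Pia–Eli: parent, skip
    visit Ava (parent Eli)
      Ava–Eli: parent, skip
  visit Fay (parent Gus)
    Fay–Gus: parent, skip
visit Cal (parent –)
  visit Dee (parent Cal)
    Dee–Cal: parent, skip
  visit Omar (parent Cal)
    visit Jon (parent Omar)
      Jon–Omar: parent, skip
    visit Nia (parent Omar)
      Nia–Omar: parent, skip
      visit Ben (parent Nia)
        Ben–Nia: parent, skip
      visit Kai (parent Nia)
        Kai–Nia: parent, skip
      Nia–Cal: Cal visited and ≠ parent → cycle
Cycle: Cal – Omar – Nia – Cal.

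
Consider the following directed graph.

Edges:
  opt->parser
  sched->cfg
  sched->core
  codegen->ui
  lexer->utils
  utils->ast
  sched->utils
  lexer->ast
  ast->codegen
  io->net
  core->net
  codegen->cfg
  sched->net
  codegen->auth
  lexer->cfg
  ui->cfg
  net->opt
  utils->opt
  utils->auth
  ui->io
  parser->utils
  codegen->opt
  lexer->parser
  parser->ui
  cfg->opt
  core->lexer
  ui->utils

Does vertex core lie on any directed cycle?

No

core lies on a cycle iff there is a path from core back to itself.
Exploring from core, it never reaches itself; equivalently, its strongly connected component is a singleton.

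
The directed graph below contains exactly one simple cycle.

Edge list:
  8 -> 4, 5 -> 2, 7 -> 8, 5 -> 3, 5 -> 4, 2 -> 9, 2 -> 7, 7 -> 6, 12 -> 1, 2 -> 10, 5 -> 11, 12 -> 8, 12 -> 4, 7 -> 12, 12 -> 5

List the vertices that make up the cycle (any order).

2, 5, 7, 12

DFS with gray/black marking from 2:
2 gray
  10 gray
  10 black
  7 gray
    6 gray
    6 black
    8 gray
      4 gray
      4 black
    8 black
    12 gray
      1 gray
      1 black
      12→8: 8 black — skip
      5 gray
        5→2: 2 is gray → back edge
Back edge closes the cycle 2 → 7 → 12 → 5 → 2; its vertices are {2, 5, 7, 12}.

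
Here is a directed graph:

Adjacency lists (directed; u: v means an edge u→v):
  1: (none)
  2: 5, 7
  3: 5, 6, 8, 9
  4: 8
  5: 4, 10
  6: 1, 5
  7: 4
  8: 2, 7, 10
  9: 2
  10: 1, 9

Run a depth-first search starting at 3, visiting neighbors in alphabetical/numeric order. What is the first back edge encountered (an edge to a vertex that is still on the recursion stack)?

2->5

DFS from 3 (visiting neighbors in alphabetical/numeric order); mark gray on enter, black on exit:
3 gray
  5 gray
    4 gray
      8 gray
        2 gray
          2→5: 5 is gray → back edge
First back edge: 2 → 5.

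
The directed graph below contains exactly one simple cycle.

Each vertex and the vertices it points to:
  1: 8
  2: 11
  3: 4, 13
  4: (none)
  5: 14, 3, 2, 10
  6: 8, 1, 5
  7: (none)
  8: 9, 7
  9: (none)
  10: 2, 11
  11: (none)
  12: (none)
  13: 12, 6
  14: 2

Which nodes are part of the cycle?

3, 5, 6, 13

DFS with gray/black marking from 13:
13 gray
  12 gray
  12 black
  6 gray
    8 gray
      9 gray
      9 black
      7 gray
      7 black
    8 black
    1 gray
      1→8: 8 black — skip
    1 black
    5 gray
      14 gray
        2 gray
          11 gray
          11 black
        2 black
      14 black
      3 gray
        4 gray
        4 black
        3→13: 13 is gray → back edge
Back edge closes the cycle 13 → 6 → 5 → 3 → 13; its vertices are {3, 5, 6, 13}.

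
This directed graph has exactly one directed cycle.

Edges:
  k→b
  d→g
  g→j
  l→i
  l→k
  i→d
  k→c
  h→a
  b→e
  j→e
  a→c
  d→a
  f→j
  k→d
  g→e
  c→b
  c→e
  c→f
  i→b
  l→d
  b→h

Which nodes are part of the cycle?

a, b, c, h

DFS with gray/black marking from c:
c gray
  f gray
    j gray
      e gray
      e black
    j black
  f black
  b gray
    b→e: e black — skip
    h gray
      a gray
        a→c: c is gray → back edge
Back edge closes the cycle c → b → h → a → c; its vertices are {a, b, c, h}.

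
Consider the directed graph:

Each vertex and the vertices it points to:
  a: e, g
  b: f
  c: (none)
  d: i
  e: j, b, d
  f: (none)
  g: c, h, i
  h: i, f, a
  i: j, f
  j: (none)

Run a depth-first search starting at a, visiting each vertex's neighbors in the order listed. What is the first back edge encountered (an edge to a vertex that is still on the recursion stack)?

h→a

DFS from a (visiting each vertex's neighbors in the order listed); mark gray on enter, black on exit:
a gray
  e gray
    j gray
    j black
    b gray
      f gray
      f black
    b black
    d gray
      i gray
        i→j: j black — skip
        i→f: f black — skip
      i black
    d black
  e black
  g gray
    c gray
    c black
    h gray
      h→i: i black — skip
      h→f: f black — skip
      h→a: a is gray → back edge
First back edge: h → a.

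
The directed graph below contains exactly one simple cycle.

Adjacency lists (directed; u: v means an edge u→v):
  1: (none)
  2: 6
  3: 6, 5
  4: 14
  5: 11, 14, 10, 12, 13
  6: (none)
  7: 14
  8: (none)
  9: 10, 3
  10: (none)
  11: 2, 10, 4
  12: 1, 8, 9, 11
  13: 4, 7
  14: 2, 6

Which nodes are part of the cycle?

DFS with gray/black marking from 5:
5 gray
  11 gray
    2 gray
      6 gray
      6 black
    2 black
    10 gray
    10 black
    4 gray
      14 gray
        14→2: 2 black — skip
        14→6: 6 black — skip
      14 black
    4 black
  11 black
  5→14: 14 black — skip
  5→10: 10 black — skip
  12 gray
    1 gray
    1 black
    8 gray
    8 black
    9 gray
      9→10: 10 black — skip
      3 gray
        3→6: 6 black — skip
        3→5: 5 is gray → back edge
Back edge closes the cycle 5 → 12 → 9 → 3 → 5; its vertices are {3, 5, 9, 12}.

3, 5, 9, 12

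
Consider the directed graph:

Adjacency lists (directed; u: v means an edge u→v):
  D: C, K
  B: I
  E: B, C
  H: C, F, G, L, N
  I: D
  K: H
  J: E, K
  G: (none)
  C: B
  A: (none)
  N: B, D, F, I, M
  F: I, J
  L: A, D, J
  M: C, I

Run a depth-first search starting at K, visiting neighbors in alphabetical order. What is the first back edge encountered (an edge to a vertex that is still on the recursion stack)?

D->C

DFS from K (visiting neighbors in alphabetical order); mark gray on enter, black on exit:
K gray
  H gray
    C gray
      B gray
        I gray
          D gray
            D→C: C is gray → back edge
First back edge: D → C.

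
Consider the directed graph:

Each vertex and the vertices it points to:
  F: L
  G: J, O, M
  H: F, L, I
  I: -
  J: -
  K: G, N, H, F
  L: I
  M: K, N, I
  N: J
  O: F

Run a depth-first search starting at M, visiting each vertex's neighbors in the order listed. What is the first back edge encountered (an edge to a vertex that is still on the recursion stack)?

DFS from M (visiting each vertex's neighbors in the order listed); mark gray on enter, black on exit:
M gray
  K gray
    G gray
      J gray
      J black
      O gray
        F gray
          L gray
            I gray
            I black
          L black
        F black
      O black
      G→M: M is gray → back edge
First back edge: G → M.

G->M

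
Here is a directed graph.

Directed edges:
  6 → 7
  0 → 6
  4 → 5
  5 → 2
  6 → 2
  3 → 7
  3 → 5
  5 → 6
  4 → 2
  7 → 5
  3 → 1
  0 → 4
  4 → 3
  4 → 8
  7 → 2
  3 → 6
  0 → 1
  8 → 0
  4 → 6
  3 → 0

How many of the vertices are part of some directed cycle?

7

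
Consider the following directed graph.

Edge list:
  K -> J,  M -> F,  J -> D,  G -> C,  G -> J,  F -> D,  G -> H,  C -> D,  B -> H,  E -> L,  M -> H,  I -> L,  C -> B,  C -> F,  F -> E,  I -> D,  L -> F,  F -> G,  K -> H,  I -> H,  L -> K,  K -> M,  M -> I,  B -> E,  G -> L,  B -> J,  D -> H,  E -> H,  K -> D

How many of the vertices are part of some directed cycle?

9

A vertex is on a directed cycle iff it belongs to a strongly connected component of size ≥ 2 (or has a self-loop).
The vertices on cycles are {B, C, E, F, G, I, K, L, M} — 9 in total.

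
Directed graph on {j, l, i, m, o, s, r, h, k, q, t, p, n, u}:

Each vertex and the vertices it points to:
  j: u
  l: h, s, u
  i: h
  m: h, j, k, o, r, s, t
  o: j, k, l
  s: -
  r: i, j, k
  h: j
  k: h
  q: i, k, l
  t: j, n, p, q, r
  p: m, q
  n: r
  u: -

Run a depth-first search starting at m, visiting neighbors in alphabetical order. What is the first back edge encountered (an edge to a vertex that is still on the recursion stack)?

p→m

DFS from m (visiting neighbors in alphabetical order); mark gray on enter, black on exit:
m gray
  h gray
    j gray
      u gray
      u black
    j black
  h black
  m→j: j black — skip
  k gray
    k→h: h black — skip
  k black
  o gray
    o→j: j black — skip
    o→k: k black — skip
    l gray
      l→h: h black — skip
      s gray
      s black
      l→u: u black — skip
    l black
  o black
  r gray
    i gray
      i→h: h black — skip
    i black
    r→j: j black — skip
    r→k: k black — skip
  r black
  m→s: s black — skip
  t gray
    t→j: j black — skip
    n gray
      n→r: r black — skip
    n black
    p gray
      p→m: m is gray → back edge
First back edge: p → m.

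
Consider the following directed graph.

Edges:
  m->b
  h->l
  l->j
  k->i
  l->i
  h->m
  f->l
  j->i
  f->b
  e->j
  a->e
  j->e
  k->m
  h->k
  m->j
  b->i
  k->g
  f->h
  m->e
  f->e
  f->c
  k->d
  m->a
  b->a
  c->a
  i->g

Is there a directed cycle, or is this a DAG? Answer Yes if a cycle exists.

DFS with white/gray/black marking, starting from f:
f gray
  h gray
    k gray
      d gray
      d black
      g gray
      g black
      m gray
        e gray
          j gray
            i gray
              i→g: g black — skip
            i black
            j→e: e is gray → back edge
Back edge found, so a cycle exists: e → j → e.

Yes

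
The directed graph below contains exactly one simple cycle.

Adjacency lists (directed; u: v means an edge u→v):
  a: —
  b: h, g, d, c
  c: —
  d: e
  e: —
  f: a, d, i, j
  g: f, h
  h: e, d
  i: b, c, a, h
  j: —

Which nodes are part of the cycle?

b, f, g, i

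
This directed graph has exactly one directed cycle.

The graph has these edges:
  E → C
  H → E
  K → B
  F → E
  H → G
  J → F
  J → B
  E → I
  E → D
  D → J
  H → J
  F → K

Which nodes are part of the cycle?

DFS with gray/black marking from E:
E gray
  C gray
  C black
  D gray
    J gray
      F gray
        F→E: E is gray → back edge
Back edge closes the cycle E → D → J → F → E; its vertices are {D, E, F, J}.

D, E, F, J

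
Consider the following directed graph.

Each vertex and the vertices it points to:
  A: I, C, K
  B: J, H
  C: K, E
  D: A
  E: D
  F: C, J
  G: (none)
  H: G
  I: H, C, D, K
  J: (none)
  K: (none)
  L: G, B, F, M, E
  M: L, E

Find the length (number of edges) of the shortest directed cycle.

2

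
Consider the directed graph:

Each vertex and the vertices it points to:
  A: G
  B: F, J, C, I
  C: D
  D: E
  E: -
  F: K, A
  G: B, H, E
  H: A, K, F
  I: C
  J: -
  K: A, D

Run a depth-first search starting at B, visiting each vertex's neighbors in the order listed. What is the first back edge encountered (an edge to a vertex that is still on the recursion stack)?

G→B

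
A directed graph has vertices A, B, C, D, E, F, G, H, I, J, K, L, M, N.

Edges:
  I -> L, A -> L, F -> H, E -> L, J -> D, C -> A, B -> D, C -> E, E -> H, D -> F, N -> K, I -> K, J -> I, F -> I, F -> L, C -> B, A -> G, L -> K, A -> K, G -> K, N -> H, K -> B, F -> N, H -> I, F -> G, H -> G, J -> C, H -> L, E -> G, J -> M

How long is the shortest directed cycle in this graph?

5

For each vertex v, BFS finds the shortest path from v back to v.
The shortest such closed walk is D → F → N → K → B → D, length 5.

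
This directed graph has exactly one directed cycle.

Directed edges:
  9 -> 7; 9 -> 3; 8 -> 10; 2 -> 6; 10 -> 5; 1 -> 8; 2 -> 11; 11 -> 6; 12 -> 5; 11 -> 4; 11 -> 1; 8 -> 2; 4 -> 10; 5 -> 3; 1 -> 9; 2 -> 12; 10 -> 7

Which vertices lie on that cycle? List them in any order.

1, 2, 8, 11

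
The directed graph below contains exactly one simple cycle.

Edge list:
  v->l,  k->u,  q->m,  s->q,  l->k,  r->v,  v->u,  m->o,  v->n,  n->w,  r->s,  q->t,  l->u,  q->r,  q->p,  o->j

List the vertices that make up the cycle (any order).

q, r, s

DFS with gray/black marking from s:
s gray
  q gray
    t gray
    t black
    m gray
      o gray
        j gray
        j black
      o black
    m black
    p gray
    p black
    r gray
      r→s: s is gray → back edge
Back edge closes the cycle s → q → r → s; its vertices are {q, r, s}.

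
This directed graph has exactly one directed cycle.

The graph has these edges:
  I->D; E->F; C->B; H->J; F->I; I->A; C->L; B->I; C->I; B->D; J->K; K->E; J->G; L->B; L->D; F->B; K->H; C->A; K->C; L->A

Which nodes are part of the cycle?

DFS with gray/black marking from J:
J gray
  K gray
    C gray
      A gray
      A black
      I gray
        D gray
        D black
        I→A: A black — skip
      I black
      L gray
        L→A: A black — skip
        L→D: D black — skip
        B gray
          B→I: I black — skip
          B→D: D black — skip
        B black
      L black
      C→B: B black — skip
    C black
    H gray
      H→J: J is gray → back edge
Back edge closes the cycle J → K → H → J; its vertices are {H, J, K}.

H, J, K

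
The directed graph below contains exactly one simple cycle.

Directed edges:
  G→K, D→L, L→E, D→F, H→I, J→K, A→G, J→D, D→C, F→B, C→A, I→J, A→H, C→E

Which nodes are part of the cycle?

A, C, D, H, I, J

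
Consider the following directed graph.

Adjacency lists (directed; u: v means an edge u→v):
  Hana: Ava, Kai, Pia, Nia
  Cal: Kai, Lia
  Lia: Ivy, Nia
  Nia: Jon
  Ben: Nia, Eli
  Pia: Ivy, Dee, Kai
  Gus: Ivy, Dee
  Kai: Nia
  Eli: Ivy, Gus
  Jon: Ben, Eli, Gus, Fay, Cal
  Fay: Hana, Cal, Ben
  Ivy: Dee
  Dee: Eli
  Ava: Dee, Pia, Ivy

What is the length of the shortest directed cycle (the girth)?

For each vertex v, BFS finds the shortest path from v back to v.
The shortest such closed walk is Jon → Ben → Nia → Jon, length 3.

3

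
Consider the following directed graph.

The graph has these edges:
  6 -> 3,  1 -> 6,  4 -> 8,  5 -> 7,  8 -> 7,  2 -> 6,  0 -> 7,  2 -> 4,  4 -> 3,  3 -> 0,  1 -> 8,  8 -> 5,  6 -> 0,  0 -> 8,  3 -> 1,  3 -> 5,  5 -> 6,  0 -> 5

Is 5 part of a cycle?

5 is on a cycle iff 5 can reach itself via ≥1 edge.
5 → 6 → 0 → 5 — yes.

Yes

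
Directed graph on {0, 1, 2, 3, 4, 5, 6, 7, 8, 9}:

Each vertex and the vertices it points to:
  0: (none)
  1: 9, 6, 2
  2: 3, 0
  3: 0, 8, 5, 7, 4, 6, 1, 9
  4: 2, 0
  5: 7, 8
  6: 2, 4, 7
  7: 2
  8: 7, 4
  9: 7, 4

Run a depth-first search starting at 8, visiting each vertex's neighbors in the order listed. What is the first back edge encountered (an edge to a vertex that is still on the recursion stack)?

3→8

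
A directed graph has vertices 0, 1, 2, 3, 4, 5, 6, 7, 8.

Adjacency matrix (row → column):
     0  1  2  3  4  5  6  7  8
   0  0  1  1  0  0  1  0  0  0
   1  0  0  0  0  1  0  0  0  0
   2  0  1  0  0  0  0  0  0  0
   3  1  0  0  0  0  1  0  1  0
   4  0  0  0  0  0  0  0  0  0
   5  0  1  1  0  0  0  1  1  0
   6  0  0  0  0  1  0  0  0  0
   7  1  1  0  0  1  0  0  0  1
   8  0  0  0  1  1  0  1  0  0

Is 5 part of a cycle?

Yes

5 is on a cycle iff 5 can reach itself via ≥1 edge.
5 → 7 → 0 → 5 — yes.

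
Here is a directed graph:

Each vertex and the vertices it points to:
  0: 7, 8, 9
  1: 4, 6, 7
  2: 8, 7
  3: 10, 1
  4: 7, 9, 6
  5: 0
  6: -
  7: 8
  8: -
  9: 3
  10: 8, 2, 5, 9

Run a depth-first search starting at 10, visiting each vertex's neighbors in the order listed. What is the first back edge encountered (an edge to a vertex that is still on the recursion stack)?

DFS from 10 (visiting each vertex's neighbors in the order listed); mark gray on enter, black on exit:
10 gray
  8 gray
  8 black
  2 gray
    2→8: 8 black — skip
    7 gray
      7→8: 8 black — skip
    7 black
  2 black
  5 gray
    0 gray
      0→7: 7 black — skip
      0→8: 8 black — skip
      9 gray
        3 gray
          3→10: 10 is gray → back edge
First back edge: 3 → 10.

3→10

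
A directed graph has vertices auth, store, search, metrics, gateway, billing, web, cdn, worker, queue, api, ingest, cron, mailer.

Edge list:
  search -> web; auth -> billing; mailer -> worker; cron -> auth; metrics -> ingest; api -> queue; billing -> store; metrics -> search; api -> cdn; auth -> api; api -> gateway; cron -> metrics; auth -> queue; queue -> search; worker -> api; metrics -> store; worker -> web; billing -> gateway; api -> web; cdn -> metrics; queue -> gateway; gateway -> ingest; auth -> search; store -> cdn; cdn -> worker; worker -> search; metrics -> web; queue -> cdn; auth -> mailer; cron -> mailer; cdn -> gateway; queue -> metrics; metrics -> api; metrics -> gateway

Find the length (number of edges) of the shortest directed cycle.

3

For each vertex v, BFS finds the shortest path from v back to v.
The shortest such closed walk is queue → metrics → api → queue, length 3.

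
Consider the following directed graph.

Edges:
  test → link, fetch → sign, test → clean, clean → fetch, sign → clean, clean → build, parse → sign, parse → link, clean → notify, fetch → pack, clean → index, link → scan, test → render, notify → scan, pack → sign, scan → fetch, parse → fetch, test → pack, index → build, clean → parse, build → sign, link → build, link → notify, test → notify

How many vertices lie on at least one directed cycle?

A vertex is on a directed cycle iff it belongs to a strongly connected component of size ≥ 2 (or has a self-loop).
The vertices on cycles are {link, pack, scan, sign, build, clean, fetch, index, parse, notify} — 10 in total.

10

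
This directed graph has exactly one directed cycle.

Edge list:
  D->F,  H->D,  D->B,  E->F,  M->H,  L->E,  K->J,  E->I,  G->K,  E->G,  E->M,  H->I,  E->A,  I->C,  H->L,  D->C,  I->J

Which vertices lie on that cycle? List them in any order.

E, H, L, M

DFS with gray/black marking from H:
H gray
  D gray
    F gray
    F black
    B gray
    B black
    C gray
    C black
  D black
  I gray
    I→C: C black — skip
    J gray
    J black
  I black
  L gray
    E gray
      M gray
        M→H: H is gray → back edge
Back edge closes the cycle H → L → E → M → H; its vertices are {E, H, L, M}.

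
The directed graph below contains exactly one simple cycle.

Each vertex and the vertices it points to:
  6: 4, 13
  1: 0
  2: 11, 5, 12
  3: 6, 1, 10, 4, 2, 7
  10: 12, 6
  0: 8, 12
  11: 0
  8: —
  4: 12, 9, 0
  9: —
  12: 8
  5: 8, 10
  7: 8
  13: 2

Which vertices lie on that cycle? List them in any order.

2, 5, 6, 10, 13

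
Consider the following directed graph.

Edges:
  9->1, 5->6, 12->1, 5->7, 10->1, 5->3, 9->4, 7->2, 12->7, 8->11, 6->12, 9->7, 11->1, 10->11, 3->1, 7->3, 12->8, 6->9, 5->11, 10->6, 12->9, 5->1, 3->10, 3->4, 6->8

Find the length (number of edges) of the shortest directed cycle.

For each vertex v, BFS finds the shortest path from v back to v.
The shortest such closed walk is 6 → 12 → 7 → 3 → 10 → 6, length 5.

5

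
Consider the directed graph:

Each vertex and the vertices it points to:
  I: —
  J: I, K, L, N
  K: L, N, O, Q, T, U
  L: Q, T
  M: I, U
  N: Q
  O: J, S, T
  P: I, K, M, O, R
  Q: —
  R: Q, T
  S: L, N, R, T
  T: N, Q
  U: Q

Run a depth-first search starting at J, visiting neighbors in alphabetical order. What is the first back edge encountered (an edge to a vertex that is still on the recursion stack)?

DFS from J (visiting neighbors in alphabetical order); mark gray on enter, black on exit:
J gray
  I gray
  I black
  K gray
    L gray
      Q gray
      Q black
      T gray
        N gray
          N→Q: Q black — skip
        N black
        T→Q: Q black — skip
      T black
    L black
    K→N: N black — skip
    O gray
      O→J: J is gray → back edge
First back edge: O → J.

O->J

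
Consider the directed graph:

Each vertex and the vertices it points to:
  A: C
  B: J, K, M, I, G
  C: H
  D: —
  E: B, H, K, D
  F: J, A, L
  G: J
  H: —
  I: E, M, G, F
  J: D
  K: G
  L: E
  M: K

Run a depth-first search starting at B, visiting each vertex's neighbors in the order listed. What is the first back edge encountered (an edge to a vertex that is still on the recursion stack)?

DFS from B (visiting each vertex's neighbors in the order listed); mark gray on enter, black on exit:
B gray
  J gray
    D gray
    D black
  J black
  K gray
    G gray
      G→J: J black — skip
    G black
  K black
  M gray
    M→K: K black — skip
  M black
  I gray
    E gray
      E→B: B is gray → back edge
First back edge: E → B.

E->B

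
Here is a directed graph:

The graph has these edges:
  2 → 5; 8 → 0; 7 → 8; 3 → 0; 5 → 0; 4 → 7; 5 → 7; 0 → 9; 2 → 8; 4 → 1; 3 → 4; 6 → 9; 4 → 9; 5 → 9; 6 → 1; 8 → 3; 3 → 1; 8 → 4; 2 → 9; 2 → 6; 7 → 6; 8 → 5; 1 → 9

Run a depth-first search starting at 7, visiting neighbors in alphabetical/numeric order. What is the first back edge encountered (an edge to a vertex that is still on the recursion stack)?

4->7

DFS from 7 (visiting neighbors in alphabetical/numeric order); mark gray on enter, black on exit:
7 gray
  6 gray
    1 gray
      9 gray
      9 black
    1 black
    6→9: 9 black — skip
  6 black
  8 gray
    0 gray
      0→9: 9 black — skip
    0 black
    3 gray
      3→0: 0 black — skip
      3→1: 1 black — skip
      4 gray
        4→1: 1 black — skip
        4→7: 7 is gray → back edge
First back edge: 4 → 7.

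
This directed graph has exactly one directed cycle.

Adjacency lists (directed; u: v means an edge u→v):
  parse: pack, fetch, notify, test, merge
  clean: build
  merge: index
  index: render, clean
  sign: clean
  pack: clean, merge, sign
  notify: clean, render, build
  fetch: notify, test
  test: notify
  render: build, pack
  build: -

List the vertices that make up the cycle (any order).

DFS with gray/black marking from pack:
pack gray
  clean gray
    build gray
    build black
  clean black
  merge gray
    index gray
      render gray
        render→build: build black — skip
        render→pack: pack is gray → back edge
Back edge closes the cycle pack → merge → index → render → pack; its vertices are {pack, index, merge, render}.

pack, index, merge, render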